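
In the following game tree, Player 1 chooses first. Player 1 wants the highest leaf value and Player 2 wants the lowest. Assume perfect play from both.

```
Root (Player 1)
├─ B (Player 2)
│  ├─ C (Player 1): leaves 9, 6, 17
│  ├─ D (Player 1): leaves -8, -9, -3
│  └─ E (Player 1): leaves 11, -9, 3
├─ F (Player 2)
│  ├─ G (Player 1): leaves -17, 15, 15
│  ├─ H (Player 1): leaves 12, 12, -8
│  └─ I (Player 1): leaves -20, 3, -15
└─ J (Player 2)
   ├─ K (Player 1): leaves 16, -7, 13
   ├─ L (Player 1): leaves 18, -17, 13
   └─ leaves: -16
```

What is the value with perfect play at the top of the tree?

C (Player 1): max(9, 6, 17) = 17
D (Player 1): max(-8, -9, -3) = -3
E (Player 1): max(11, -9, 3) = 11
B (Player 2): min(17, -3, 11) = -3
G (Player 1): max(-17, 15, 15) = 15
H (Player 1): max(12, 12, -8) = 12
I (Player 1): max(-20, 3, -15) = 3
F (Player 2): min(15, 12, 3) = 3
K (Player 1): max(16, -7, 13) = 16
L (Player 1): max(18, -17, 13) = 18
J (Player 2): min(16, 18, -16) = -16
Root (Player 1): max(-3, 3, -16) = 3

3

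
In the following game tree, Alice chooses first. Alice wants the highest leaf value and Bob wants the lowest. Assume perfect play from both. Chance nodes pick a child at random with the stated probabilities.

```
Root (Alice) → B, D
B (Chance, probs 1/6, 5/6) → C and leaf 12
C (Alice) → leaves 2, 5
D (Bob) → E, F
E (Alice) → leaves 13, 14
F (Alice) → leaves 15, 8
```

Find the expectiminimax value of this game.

14

C (Alice): max(2, 5) = 5
B (Chance): 1/6·5 + 5/6·12 = 10.83
E (Alice): max(13, 14) = 14
F (Alice): max(15, 8) = 15
D (Bob): min(14, 15) = 14
Root (Alice): max(10.83, 14) = 14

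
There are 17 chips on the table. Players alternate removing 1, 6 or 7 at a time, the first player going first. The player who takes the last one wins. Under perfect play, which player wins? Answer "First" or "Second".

First

W/L table (W = player to move can force a win):
i:   0  1  2  3  4  5  6  7  8  9 10 11 12 13 14 15 16 17
     L  W  L  W  L  W  W  W  W  W  W  W  L  W  L  W  L  W
Position 17 is W, so the first player wins.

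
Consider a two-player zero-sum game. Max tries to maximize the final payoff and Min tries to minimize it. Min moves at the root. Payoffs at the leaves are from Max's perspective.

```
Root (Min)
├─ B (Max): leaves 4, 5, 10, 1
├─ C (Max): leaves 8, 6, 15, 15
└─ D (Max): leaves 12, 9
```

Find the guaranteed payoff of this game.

10

B (Max): max(4, 5, 10, 1) = 10
C (Max): max(8, 6, 15, 15) = 15
D (Max): max(12, 9) = 12
Root (Min): min(10, 15, 12) = 10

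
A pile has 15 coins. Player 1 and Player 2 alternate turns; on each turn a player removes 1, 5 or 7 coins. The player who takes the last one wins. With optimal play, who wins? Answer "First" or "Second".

First

Mark each pile size as W (mover wins) or L (mover loses):
i:   0  1  2  3  4  5  6  7  8  9 10 11 12 13 14 15
     L  W  L  W  L  W  L  W  L  W  L  W  L  W  L  W
Position 15 is W, so the first player wins.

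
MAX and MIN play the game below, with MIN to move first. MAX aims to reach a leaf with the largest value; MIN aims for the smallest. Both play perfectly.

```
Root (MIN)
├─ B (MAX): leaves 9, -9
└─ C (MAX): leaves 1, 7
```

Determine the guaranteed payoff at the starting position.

B (MAX): max(9, -9) = 9
C (MAX): max(1, 7) = 7
Root (MIN): min(9, 7) = 7

7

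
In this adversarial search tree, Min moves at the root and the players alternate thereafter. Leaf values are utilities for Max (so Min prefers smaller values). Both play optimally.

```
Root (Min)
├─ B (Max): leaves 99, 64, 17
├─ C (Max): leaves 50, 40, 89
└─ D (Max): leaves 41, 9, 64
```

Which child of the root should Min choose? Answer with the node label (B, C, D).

D

B (Max): max(99, 64, 17) = 99
C (Max): max(50, 40, 89) = 89
D (Max): max(41, 9, 64) = 64
Root (Min): min(99, 89, 64) = 64
Min picks the child with the lowest value: D (value 64).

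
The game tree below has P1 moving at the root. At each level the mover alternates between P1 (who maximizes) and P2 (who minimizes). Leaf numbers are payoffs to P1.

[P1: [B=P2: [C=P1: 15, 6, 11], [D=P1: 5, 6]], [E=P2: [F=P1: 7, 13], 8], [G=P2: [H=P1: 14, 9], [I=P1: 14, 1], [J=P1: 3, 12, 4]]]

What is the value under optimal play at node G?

12

H: max(14, 9) = 14
I: max(14, 1) = 14
J: max(3, 12, 4) = 12
G: min(14, 14, 12) = 12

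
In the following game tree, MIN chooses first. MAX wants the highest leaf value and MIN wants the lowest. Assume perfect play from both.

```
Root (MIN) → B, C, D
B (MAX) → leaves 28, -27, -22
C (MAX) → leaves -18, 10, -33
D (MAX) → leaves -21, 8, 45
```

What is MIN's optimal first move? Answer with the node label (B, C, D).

C

B (MAX): max(28, -27, -22) = 28
C (MAX): max(-18, 10, -33) = 10
D (MAX): max(-21, 8, 45) = 45
Root (MIN): min(28, 10, 45) = 10
MIN picks the child with the lowest value: C (value 10).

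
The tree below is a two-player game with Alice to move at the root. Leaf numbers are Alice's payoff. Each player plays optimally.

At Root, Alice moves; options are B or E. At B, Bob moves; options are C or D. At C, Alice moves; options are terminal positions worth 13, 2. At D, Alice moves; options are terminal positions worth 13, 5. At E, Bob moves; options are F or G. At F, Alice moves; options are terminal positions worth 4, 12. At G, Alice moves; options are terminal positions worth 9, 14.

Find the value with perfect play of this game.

13

C (Alice): max(13, 2) = 13
D (Alice): max(13, 5) = 13
B (Bob): min(13, 13) = 13
F (Alice): max(4, 12) = 12
G (Alice): max(9, 14) = 14
E (Bob): min(12, 14) = 12
Root (Alice): max(13, 12) = 13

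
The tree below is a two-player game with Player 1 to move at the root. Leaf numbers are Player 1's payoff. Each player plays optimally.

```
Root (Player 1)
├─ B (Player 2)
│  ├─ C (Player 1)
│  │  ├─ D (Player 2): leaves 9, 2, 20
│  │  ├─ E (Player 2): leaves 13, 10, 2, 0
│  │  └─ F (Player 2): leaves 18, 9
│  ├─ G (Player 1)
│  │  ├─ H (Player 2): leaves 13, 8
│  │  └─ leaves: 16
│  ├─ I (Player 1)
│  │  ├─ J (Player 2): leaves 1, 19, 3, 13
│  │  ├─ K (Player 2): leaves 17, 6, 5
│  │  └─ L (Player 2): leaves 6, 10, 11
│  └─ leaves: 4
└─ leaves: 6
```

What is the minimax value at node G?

H: min(13, 8) = 8
G: max(8, 16) = 16

16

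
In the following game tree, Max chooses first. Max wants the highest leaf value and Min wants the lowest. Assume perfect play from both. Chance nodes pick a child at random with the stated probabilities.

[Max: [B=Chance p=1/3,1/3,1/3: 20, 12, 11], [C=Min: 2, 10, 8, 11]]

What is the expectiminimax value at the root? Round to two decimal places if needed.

14.33

B (Chance): 1/3·20 + 1/3·12 + 1/3·11 = 14.33
C (Min): min(2, 10, 8, 11) = 2
Root (Max): max(14.33, 2) = 14.33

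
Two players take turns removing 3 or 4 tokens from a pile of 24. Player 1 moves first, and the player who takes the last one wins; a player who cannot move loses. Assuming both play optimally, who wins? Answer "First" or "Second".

Mark each pile size as W (mover wins) or L (mover loses):
i:   0  1  2  3  4  5  6  7  8  9 10 11 12 13 14 15 16 17 18 19 20 21 22 23 24
     L  L  L  W  W  W  W  L  L  L  W  W  W  W  L  L  L  W  W  W  W  L  L  L  W
Position 24 is W, so the first player wins.

First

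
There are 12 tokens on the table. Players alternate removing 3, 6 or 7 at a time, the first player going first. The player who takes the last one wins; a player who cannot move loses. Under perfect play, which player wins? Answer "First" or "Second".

W/L table (W = player to move can force a win):
i:   0  1  2  3  4  5  6  7  8  9 10 11 12
     L  L  L  W  W  W  W  W  W  W  L  L  L
Position 12 is L, so the second player wins.

Second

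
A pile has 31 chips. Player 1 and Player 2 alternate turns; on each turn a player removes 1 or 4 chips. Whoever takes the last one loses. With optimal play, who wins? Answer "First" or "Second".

i:   0  1  2  3  4  5  6  7  8  9 10 11 12 13 14 15 16 17 18 19 20 21 22 23 24 25 26 27 28 29 30 31
     W  L  W  L  W  W  L  W  L  W  W  L  W  L  W  W  L  W  L  W  W  L  W  L  W  W  L  W  L  W  W  L
Position 31 is L, so the second player wins.

Second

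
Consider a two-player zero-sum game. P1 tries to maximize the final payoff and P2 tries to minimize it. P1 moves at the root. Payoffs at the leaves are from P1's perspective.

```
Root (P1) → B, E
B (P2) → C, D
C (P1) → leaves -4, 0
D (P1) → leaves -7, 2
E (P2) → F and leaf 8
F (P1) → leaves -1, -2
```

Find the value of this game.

0

C (P1): max(-4, 0) = 0
D (P1): max(-7, 2) = 2
B (P2): min(0, 2) = 0
F (P1): max(-1, -2) = -1
E (P2): min(-1, 8) = -1
Root (P1): max(0, -1) = 0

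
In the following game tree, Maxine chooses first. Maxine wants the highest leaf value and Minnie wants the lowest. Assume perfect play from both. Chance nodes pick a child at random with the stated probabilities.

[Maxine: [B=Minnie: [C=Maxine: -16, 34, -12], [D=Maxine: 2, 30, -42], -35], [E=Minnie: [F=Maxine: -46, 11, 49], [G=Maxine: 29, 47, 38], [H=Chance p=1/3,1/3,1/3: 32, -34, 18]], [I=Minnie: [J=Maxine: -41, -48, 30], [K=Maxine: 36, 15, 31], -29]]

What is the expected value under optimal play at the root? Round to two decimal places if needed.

C (Maxine): max(-16, 34, -12) = 34
D (Maxine): max(2, 30, -42) = 30
B (Minnie): min(34, 30, -35) = -35
F (Maxine): max(-46, 11, 49) = 49
G (Maxine): max(29, 47, 38) = 47
H (Chance): 1/3·32 + 1/3·-34 + 1/3·18 = 5.33
E (Minnie): min(49, 47, 5.33) = 5.33
J (Maxine): max(-41, -48, 30) = 30
K (Maxine): max(36, 15, 31) = 36
I (Minnie): min(30, 36, -29) = -29
Root (Maxine): max(-35, 5.33, -29) = 5.33

5.33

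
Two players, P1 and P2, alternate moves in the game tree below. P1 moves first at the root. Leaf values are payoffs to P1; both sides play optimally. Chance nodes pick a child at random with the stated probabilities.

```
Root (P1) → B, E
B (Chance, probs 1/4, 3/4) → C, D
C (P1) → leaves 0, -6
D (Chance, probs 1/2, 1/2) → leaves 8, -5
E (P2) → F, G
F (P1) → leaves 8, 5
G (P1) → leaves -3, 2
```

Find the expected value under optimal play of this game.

2

C (P1): max(0, -6) = 0
D (Chance): 1/2·8 + 1/2·-5 = 1.5
B (Chance): 1/4·0 + 3/4·1.5 = 1.12
F (P1): max(8, 5) = 8
G (P1): max(-3, 2) = 2
E (P2): min(8, 2) = 2
Root (P1): max(1.12, 2) = 2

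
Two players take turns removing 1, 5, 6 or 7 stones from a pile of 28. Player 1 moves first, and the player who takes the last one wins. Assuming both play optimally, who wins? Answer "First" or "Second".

Second

Compute winning (W) and losing (L) positions by backward induction:
i:   0  1  2  3  4  5  6  7  8  9 10 11 12 13 14 15 16 17 18 19 20 21 22 23 24 25 26 27 28
     L  W  L  W  L  W  W  W  W  W  W  W  L  W  L  W  L  W  W  W  W  W  W  W  L  W  L  W  L
Position 28 is L, so the second player wins.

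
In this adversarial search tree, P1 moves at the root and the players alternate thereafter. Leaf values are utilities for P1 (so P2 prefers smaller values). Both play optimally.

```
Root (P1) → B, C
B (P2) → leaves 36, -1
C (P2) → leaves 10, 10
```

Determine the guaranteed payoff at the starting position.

10

B (P2): min(36, -1) = -1
C (P2): min(10, 10) = 10
Root (P1): max(-1, 10) = 10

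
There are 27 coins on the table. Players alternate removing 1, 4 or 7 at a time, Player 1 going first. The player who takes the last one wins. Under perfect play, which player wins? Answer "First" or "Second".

First

Mark each pile size as W (mover wins) or L (mover loses):
i:   0  1  2  3  4  5  6  7  8  9 10 11 12 13 14 15 16 17 18 19 20 21 22 23 24 25 26 27
     L  W  L  W  W  L  W  W  L  W  L  W  W  L  W  W  L  W  L  W  W  L  W  W  L  W  L  W
Position 27 is W, so the first player wins.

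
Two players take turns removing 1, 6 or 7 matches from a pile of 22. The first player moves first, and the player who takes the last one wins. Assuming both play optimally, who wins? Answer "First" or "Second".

First

W/L table (W = player to move can force a win):
i:   0  1  2  3  4  5  6  7  8  9 10 11 12 13 14 15 16 17 18 19 20 21 22
     L  W  L  W  L  W  W  W  W  W  W  W  L  W  L  W  L  W  W  W  W  W  W
Position 22 is W, so the first player wins.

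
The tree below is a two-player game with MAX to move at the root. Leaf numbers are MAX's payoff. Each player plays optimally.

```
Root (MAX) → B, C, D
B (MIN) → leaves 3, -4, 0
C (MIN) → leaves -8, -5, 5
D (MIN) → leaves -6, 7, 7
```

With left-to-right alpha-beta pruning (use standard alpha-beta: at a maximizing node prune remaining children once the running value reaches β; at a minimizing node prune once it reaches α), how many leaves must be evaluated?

5

B [α=-∞,β=+∞]: v=-4
C [α=-4,β=+∞]: v=-8 after child 1 ≤ α → α-cutoff, skip 2
D [α=-4,β=+∞]: v=-6 after child 1 ≤ α → α-cutoff, skip 2
Root [α=-∞,β=+∞]: v=-4
Leaves evaluated: 5 of 9.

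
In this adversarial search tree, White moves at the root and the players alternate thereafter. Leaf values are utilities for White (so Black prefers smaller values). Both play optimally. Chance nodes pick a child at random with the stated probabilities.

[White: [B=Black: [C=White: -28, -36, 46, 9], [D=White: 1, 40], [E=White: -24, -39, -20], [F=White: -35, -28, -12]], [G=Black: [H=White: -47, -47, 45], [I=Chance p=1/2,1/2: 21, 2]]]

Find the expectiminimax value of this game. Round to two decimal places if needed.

11.5

C (White): max(-28, -36, 46, 9) = 46
D (White): max(1, 40) = 40
E (White): max(-24, -39, -20) = -20
F (White): max(-35, -28, -12) = -12
B (Black): min(46, 40, -20, -12) = -20
H (White): max(-47, -47, 45) = 45
I (Chance): 1/2·21 + 1/2·2 = 11.5
G (Black): min(45, 11.5) = 11.5
Root (White): max(-20, 11.5) = 11.5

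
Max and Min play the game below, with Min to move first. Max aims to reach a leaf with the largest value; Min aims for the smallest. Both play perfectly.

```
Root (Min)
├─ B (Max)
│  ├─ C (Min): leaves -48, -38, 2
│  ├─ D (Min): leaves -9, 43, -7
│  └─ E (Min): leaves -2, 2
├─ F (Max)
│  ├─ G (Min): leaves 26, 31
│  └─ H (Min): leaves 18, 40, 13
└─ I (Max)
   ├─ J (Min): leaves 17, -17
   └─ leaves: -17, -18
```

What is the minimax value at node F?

26

G: min(26, 31) = 26
H: min(18, 40, 13) = 13
F: max(26, 13) = 26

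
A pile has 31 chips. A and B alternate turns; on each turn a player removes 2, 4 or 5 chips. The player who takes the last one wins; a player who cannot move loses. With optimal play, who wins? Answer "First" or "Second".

Compute winning (W) and losing (L) positions by backward induction:
i:   0  1  2  3  4  5  6  7  8  9 10 11 12 13 14 15 16 17 18 19 20 21 22 23 24 25 26 27 28 29 30 31
     L  L  W  W  W  W  W  L  L  W  W  W  W  W  L  L  W  W  W  W  W  L  L  W  W  W  W  W  L  L  W  W
Position 31 is W, so the first player wins.

First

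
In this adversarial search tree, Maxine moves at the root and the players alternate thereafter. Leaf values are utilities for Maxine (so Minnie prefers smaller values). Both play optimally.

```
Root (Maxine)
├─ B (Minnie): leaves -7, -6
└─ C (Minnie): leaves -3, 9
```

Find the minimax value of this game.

B (Minnie): min(-7, -6) = -7
C (Minnie): min(-3, 9) = -3
Root (Maxine): max(-7, -3) = -3

-3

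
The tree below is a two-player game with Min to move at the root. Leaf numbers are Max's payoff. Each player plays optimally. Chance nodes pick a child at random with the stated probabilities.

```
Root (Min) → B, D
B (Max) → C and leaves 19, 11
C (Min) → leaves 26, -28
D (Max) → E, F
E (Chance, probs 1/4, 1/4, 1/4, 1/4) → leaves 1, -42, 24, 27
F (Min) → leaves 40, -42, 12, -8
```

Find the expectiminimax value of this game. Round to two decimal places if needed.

C (Min): min(26, -28) = -28
B (Max): max(-28, 19, 11) = 19
E (Chance): 1/4·1 + 1/4·-42 + 1/4·24 + 1/4·27 = 2.5
F (Min): min(40, -42, 12, -8) = -42
D (Max): max(2.5, -42) = 2.5
Root (Min): min(19, 2.5) = 2.5

2.5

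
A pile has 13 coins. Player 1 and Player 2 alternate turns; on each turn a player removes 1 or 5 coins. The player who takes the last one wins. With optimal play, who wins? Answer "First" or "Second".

First

Mark each pile size as W (mover wins) or L (mover loses):
i:   0  1  2  3  4  5  6  7  8  9 10 11 12 13
     L  W  L  W  L  W  L  W  L  W  L  W  L  W
Position 13 is W, so the first player wins.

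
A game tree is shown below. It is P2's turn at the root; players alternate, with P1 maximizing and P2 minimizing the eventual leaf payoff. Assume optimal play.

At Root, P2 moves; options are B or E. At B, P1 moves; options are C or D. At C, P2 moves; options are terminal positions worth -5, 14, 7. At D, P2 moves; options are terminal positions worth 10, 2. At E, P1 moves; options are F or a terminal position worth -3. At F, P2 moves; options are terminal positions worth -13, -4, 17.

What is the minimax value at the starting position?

C (P2): min(-5, 14, 7) = -5
D (P2): min(10, 2) = 2
B (P1): max(-5, 2) = 2
F (P2): min(-13, -4, 17) = -13
E (P1): max(-13, -3) = -3
Root (P2): min(2, -3) = -3

-3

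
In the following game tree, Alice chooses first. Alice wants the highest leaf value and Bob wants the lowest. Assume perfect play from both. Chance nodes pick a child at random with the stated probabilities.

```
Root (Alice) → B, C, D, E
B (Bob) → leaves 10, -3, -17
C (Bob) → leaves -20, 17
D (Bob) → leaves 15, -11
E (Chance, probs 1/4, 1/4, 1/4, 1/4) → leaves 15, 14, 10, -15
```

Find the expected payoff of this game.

B (Bob): min(10, -3, -17) = -17
C (Bob): min(-20, 17) = -20
D (Bob): min(15, -11) = -11
E (Chance): 1/4·15 + 1/4·14 + 1/4·10 + 1/4·-15 = 6
Root (Alice): max(-17, -20, -11, 6) = 6

6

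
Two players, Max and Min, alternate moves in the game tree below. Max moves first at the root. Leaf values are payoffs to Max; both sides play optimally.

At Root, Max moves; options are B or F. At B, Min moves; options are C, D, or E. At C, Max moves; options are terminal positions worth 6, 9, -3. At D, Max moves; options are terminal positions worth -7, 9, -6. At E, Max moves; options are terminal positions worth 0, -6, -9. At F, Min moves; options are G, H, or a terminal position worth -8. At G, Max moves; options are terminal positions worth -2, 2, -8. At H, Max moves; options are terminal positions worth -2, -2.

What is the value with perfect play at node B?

C: max(6, 9, -3) = 9
D: max(-7, 9, -6) = 9
E: max(0, -6, -9) = 0
B: min(9, 9, 0) = 0

0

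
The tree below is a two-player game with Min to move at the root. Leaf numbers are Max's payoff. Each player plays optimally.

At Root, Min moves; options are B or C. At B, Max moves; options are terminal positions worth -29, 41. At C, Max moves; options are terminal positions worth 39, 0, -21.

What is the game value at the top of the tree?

B (Max): max(-29, 41) = 41
C (Max): max(39, 0, -21) = 39
Root (Min): min(41, 39) = 39

39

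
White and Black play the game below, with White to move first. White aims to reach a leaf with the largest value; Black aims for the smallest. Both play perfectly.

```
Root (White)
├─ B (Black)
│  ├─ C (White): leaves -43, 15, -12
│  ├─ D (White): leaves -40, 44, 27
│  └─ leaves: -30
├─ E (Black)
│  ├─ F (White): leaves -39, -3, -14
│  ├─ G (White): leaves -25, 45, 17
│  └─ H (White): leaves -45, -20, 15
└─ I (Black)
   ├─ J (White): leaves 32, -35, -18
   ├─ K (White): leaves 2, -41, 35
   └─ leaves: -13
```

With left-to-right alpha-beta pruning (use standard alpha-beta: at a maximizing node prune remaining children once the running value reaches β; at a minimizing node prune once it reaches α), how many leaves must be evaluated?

21

C [α=-∞,β=+∞]: v=15
D [α=-∞,β=15]: v=44 after child 2 ≥ β → β-cutoff, skip 1
B [α=-∞,β=+∞]: v=-30
F [α=-30,β=+∞]: v=-3
G [α=-30,β=-3]: v=45 after child 2 ≥ β → β-cutoff, skip 1
H [α=-30,β=-3]: v=15
E [α=-30,β=+∞]: v=-3
J [α=-3,β=+∞]: v=32
K [α=-3,β=32]: v=35
I [α=-3,β=+∞]: v=-13
Root [α=-∞,β=+∞]: v=-3
Leaves evaluated: 21 of 23.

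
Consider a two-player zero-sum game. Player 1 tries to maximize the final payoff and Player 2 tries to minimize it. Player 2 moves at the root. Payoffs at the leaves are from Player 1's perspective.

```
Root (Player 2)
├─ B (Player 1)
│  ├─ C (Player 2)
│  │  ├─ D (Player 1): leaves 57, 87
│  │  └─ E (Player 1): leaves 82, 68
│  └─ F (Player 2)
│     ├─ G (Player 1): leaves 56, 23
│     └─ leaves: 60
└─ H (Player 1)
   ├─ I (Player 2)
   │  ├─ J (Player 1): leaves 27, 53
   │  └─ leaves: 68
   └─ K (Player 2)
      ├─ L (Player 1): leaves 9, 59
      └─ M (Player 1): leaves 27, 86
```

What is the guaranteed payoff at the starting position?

59

D (Player 1): max(57, 87) = 87
E (Player 1): max(82, 68) = 82
C (Player 2): min(87, 82) = 82
G (Player 1): max(56, 23) = 56
F (Player 2): min(56, 60) = 56
B (Player 1): max(82, 56) = 82
J (Player 1): max(27, 53) = 53
I (Player 2): min(53, 68) = 53
L (Player 1): max(9, 59) = 59
M (Player 1): max(27, 86) = 86
K (Player 2): min(59, 86) = 59
H (Player 1): max(53, 59) = 59
Root (Player 2): min(82, 59) = 59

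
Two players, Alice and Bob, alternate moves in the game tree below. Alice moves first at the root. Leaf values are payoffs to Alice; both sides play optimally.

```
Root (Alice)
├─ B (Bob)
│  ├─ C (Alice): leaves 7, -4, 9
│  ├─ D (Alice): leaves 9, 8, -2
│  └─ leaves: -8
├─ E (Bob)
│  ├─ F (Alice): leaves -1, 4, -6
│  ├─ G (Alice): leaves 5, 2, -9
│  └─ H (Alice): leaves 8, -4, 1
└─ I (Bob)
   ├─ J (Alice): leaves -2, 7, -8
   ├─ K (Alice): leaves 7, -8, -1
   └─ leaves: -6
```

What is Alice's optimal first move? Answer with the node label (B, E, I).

E

C (Alice): max(7, -4, 9) = 9
D (Alice): max(9, 8, -2) = 9
B (Bob): min(9, 9, -8) = -8
F (Alice): max(-1, 4, -6) = 4
G (Alice): max(5, 2, -9) = 5
H (Alice): max(8, -4, 1) = 8
E (Bob): min(4, 5, 8) = 4
J (Alice): max(-2, 7, -8) = 7
K (Alice): max(7, -8, -1) = 7
I (Bob): min(7, 7, -6) = -6
Root (Alice): max(-8, 4, -6) = 4
Alice picks the child with the highest value: E (value 4).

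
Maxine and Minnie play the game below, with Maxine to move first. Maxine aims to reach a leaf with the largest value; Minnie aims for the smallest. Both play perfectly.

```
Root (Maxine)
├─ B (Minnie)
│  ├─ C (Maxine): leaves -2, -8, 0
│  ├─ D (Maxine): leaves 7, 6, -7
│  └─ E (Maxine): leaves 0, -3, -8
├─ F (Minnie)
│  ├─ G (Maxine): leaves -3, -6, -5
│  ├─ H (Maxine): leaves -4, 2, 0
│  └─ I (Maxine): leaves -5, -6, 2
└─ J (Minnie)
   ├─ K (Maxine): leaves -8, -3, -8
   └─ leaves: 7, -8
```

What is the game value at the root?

C (Maxine): max(-2, -8, 0) = 0
D (Maxine): max(7, 6, -7) = 7
E (Maxine): max(0, -3, -8) = 0
B (Minnie): min(0, 7, 0) = 0
G (Maxine): max(-3, -6, -5) = -3
H (Maxine): max(-4, 2, 0) = 2
I (Maxine): max(-5, -6, 2) = 2
F (Minnie): min(-3, 2, 2) = -3
K (Maxine): max(-8, -3, -8) = -3
J (Minnie): min(-3, 7, -8) = -8
Root (Maxine): max(0, -3, -8) = 0

0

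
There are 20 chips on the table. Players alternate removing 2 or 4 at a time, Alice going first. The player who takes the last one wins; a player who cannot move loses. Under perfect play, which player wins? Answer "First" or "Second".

First

i:   0  1  2  3  4  5  6  7  8  9 10 11 12 13 14 15 16 17 18 19 20
     L  L  W  W  W  W  L  L  W  W  W  W  L  L  W  W  W  W  L  L  W
Position 20 is W, so the first player wins.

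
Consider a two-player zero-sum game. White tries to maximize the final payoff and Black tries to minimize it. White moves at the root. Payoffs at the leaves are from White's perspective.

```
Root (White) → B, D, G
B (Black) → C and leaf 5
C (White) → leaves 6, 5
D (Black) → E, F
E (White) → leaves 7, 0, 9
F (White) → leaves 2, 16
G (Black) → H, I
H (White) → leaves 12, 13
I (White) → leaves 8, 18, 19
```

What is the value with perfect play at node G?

H: max(12, 13) = 13
I: max(8, 18, 19) = 19
G: min(13, 19) = 13

13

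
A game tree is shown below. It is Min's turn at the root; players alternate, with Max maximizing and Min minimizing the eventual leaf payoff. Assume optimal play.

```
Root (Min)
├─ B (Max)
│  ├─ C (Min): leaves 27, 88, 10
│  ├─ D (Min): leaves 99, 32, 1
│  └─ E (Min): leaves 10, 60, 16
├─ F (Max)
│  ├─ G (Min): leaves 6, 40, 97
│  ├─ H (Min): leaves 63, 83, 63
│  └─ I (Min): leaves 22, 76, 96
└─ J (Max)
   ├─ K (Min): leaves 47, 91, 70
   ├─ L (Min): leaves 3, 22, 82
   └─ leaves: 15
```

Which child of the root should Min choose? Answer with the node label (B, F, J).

C (Min): min(27, 88, 10) = 10
D (Min): min(99, 32, 1) = 1
E (Min): min(10, 60, 16) = 10
B (Max): max(10, 1, 10) = 10
G (Min): min(6, 40, 97) = 6
H (Min): min(63, 83, 63) = 63
I (Min): min(22, 76, 96) = 22
F (Max): max(6, 63, 22) = 63
K (Min): min(47, 91, 70) = 47
L (Min): min(3, 22, 82) = 3
J (Max): max(47, 3, 15) = 47
Root (Min): min(10, 63, 47) = 10
Min picks the child with the lowest value: B (value 10).

B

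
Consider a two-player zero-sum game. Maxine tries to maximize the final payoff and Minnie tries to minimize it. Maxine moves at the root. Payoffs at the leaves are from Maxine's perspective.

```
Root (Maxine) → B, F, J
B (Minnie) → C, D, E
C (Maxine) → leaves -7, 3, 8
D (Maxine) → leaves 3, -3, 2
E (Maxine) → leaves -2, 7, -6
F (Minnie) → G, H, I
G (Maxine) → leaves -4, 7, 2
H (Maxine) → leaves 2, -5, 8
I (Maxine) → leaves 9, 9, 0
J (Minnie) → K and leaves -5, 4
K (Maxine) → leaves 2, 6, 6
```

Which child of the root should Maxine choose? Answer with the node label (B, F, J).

C (Maxine): max(-7, 3, 8) = 8
D (Maxine): max(3, -3, 2) = 3
E (Maxine): max(-2, 7, -6) = 7
B (Minnie): min(8, 3, 7) = 3
G (Maxine): max(-4, 7, 2) = 7
H (Maxine): max(2, -5, 8) = 8
I (Maxine): max(9, 9, 0) = 9
F (Minnie): min(7, 8, 9) = 7
K (Maxine): max(2, 6, 6) = 6
J (Minnie): min(6, -5, 4) = -5
Root (Maxine): max(3, 7, -5) = 7
Maxine picks the child with the highest value: F (value 7).

F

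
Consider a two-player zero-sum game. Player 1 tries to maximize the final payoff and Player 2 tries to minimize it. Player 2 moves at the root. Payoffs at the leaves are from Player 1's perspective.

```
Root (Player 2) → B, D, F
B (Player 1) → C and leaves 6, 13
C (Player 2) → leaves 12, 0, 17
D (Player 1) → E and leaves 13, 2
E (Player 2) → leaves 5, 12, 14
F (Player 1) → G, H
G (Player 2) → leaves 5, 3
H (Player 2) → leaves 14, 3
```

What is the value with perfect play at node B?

13

C: min(12, 0, 17) = 0
B: max(0, 6, 13) = 13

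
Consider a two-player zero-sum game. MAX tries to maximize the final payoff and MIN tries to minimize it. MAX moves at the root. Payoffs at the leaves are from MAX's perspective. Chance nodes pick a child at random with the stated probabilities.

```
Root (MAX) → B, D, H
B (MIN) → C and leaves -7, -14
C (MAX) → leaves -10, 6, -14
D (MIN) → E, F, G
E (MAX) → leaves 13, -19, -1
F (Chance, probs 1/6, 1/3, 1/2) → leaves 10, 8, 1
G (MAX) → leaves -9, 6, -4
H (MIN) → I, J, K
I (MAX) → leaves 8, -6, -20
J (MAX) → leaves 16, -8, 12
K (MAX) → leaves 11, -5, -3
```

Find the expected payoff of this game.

8

C (MAX): max(-10, 6, -14) = 6
B (MIN): min(6, -7, -14) = -14
E (MAX): max(13, -19, -1) = 13
F (Chance): 1/6·10 + 1/3·8 + 1/2·1 = 4.83
G (MAX): max(-9, 6, -4) = 6
D (MIN): min(13, 4.83, 6) = 4.83
I (MAX): max(8, -6, -20) = 8
J (MAX): max(16, -8, 12) = 16
K (MAX): max(11, -5, -3) = 11
H (MIN): min(8, 16, 11) = 8
Root (MAX): max(-14, 4.83, 8) = 8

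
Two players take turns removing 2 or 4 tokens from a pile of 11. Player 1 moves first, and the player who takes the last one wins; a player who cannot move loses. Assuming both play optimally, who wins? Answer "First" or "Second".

First

Positions where the player to move wins (W) vs loses (L):
i:   0  1  2  3  4  5  6  7  8  9 10 11
     L  L  W  W  W  W  L  L  W  W  W  W
Position 11 is W, so the first player wins.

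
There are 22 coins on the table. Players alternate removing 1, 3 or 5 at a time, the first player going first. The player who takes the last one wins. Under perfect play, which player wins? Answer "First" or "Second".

Second

W/L table (W = player to move can force a win):
i:   0  1  2  3  4  5  6  7  8  9 10 11 12 13 14 15 16 17 18 19 20 21 22
     L  W  L  W  L  W  L  W  L  W  L  W  L  W  L  W  L  W  L  W  L  W  L
Position 22 is L, so the second player wins.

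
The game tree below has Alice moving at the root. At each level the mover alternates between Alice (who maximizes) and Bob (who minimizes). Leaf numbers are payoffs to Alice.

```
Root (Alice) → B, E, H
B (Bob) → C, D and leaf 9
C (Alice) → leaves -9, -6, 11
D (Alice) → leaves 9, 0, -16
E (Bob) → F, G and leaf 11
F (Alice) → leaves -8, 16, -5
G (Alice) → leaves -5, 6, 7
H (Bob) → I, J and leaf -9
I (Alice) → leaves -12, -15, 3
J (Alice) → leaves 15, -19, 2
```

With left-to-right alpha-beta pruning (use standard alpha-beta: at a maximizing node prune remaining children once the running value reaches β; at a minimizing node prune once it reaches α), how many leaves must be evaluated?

16

C [α=-∞,β=+∞]: v=11
D [α=-∞,β=11]: v=9
B [α=-∞,β=+∞]: v=9
F [α=9,β=+∞]: v=16
G [α=9,β=16]: v=7
E [α=9,β=+∞]: v=7 after child 2 ≤ α → α-cutoff, skip 1
I [α=9,β=+∞]: v=3
H [α=9,β=+∞]: v=3 after child 1 ≤ α → α-cutoff, skip 2
Root [α=-∞,β=+∞]: v=9
Leaves evaluated: 16 of 21.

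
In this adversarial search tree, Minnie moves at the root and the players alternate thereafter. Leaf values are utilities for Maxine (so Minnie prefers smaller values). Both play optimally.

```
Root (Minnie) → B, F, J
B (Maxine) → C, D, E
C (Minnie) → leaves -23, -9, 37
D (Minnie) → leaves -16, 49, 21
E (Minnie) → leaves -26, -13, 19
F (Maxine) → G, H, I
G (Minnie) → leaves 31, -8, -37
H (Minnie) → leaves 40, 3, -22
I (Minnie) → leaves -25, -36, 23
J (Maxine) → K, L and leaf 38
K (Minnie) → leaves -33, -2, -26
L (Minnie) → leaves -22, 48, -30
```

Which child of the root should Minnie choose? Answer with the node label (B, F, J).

F

C (Minnie): min(-23, -9, 37) = -23
D (Minnie): min(-16, 49, 21) = -16
E (Minnie): min(-26, -13, 19) = -26
B (Maxine): max(-23, -16, -26) = -16
G (Minnie): min(31, -8, -37) = -37
H (Minnie): min(40, 3, -22) = -22
I (Minnie): min(-25, -36, 23) = -36
F (Maxine): max(-37, -22, -36) = -22
K (Minnie): min(-33, -2, -26) = -33
L (Minnie): min(-22, 48, -30) = -30
J (Maxine): max(-33, -30, 38) = 38
Root (Minnie): min(-16, -22, 38) = -22
Minnie picks the child with the lowest value: F (value -22).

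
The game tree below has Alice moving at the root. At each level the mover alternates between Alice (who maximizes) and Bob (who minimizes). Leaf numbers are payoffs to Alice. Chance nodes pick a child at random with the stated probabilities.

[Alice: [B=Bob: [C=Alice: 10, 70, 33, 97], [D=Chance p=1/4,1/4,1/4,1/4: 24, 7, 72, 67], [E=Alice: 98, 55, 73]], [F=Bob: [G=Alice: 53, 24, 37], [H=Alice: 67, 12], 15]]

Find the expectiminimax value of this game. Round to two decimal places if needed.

42.5

C (Alice): max(10, 70, 33, 97) = 97
D (Chance): 1/4·24 + 1/4·7 + 1/4·72 + 1/4·67 = 42.5
E (Alice): max(98, 55, 73) = 98
B (Bob): min(97, 42.5, 98) = 42.5
G (Alice): max(53, 24, 37) = 53
H (Alice): max(67, 12) = 67
F (Bob): min(53, 67, 15) = 15
Root (Alice): max(42.5, 15) = 42.5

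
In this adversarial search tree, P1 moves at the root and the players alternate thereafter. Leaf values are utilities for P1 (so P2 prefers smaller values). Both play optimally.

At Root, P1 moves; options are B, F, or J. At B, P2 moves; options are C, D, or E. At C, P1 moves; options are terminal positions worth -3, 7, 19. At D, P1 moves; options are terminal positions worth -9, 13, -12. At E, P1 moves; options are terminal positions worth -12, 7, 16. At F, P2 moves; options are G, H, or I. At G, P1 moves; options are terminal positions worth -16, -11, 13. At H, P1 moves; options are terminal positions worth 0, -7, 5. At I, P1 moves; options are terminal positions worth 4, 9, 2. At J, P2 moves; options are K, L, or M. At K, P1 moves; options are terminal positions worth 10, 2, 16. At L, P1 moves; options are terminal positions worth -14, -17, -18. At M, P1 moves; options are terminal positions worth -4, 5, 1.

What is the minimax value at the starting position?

C (P1): max(-3, 7, 19) = 19
D (P1): max(-9, 13, -12) = 13
E (P1): max(-12, 7, 16) = 16
B (P2): min(19, 13, 16) = 13
G (P1): max(-16, -11, 13) = 13
H (P1): max(0, -7, 5) = 5
I (P1): max(4, 9, 2) = 9
F (P2): min(13, 5, 9) = 5
K (P1): max(10, 2, 16) = 16
L (P1): max(-14, -17, -18) = -14
M (P1): max(-4, 5, 1) = 5
J (P2): min(16, -14, 5) = -14
Root (P1): max(13, 5, -14) = 13

13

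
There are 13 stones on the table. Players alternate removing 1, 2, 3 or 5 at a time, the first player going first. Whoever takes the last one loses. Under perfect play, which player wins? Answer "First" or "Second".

Compute winning (W) and losing (L) positions by backward induction:
i:   0  1  2  3  4  5  6  7  8  9 10 11 12 13
     W  L  W  W  W  L  W  W  W  L  W  W  W  L
Position 13 is L, so the second player wins.

Second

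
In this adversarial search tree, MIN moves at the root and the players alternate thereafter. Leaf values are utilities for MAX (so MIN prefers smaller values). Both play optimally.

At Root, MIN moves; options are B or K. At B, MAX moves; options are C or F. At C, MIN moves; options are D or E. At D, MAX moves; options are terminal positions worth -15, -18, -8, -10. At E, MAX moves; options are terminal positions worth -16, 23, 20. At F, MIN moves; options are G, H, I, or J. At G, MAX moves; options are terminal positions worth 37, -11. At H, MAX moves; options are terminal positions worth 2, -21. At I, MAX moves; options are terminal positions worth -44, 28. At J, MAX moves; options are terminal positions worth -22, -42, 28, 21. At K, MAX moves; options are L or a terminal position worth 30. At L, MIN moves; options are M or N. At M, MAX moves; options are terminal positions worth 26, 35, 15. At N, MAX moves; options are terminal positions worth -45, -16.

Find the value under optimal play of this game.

2

D (MAX): max(-15, -18, -8, -10) = -8
E (MAX): max(-16, 23, 20) = 23
C (MIN): min(-8, 23) = -8
G (MAX): max(37, -11) = 37
H (MAX): max(2, -21) = 2
I (MAX): max(-44, 28) = 28
J (MAX): max(-22, -42, 28, 21) = 28
F (MIN): min(37, 2, 28, 28) = 2
B (MAX): max(-8, 2) = 2
M (MAX): max(26, 35, 15) = 35
N (MAX): max(-45, -16) = -16
L (MIN): min(35, -16) = -16
K (MAX): max(-16, 30) = 30
Root (MIN): min(2, 30) = 2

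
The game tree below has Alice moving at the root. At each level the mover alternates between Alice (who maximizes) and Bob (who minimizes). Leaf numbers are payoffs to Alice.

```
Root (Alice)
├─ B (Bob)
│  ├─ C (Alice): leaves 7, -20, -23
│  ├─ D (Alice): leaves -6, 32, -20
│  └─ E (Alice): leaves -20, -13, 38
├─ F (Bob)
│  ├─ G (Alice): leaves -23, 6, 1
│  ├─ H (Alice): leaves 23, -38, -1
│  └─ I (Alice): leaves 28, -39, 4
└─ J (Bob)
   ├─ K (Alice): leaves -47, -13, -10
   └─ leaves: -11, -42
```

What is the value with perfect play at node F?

6

G: max(-23, 6, 1) = 6
H: max(23, -38, -1) = 23
I: max(28, -39, 4) = 28
F: min(6, 23, 28) = 6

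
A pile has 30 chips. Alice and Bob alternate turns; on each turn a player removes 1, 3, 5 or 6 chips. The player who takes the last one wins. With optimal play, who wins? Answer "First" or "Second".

i:   0  1  2  3  4  5  6  7  8  9 10 11 12 13 14 15 16 17 18 19 20 21 22 23 24 25 26 27 28 29 30
     L  W  L  W  L  W  W  W  W  W  W  L  W  L  W  L  W  W  W  W  W  W  L  W  L  W  L  W  W  W  W
Position 30 is W, so the first player wins.

First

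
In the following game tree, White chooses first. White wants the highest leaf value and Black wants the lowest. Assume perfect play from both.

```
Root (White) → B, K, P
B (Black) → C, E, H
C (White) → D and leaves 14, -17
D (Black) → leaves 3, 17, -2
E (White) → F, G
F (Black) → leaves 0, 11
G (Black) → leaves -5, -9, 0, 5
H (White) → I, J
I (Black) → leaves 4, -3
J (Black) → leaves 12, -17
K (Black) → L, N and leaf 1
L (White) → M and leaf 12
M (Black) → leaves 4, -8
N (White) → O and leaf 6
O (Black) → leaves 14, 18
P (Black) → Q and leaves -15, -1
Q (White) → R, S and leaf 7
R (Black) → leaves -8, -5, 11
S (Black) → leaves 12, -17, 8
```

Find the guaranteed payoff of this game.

1

D (Black): min(3, 17, -2) = -2
C (White): max(-2, 14, -17) = 14
F (Black): min(0, 11) = 0
G (Black): min(-5, -9, 0, 5) = -9
E (White): max(0, -9) = 0
I (Black): min(4, -3) = -3
J (Black): min(12, -17) = -17
H (White): max(-3, -17) = -3
B (Black): min(14, 0, -3) = -3
M (Black): min(4, -8) = -8
L (White): max(-8, 12) = 12
O (Black): min(14, 18) = 14
N (White): max(14, 6) = 14
K (Black): min(12, 14, 1) = 1
R (Black): min(-8, -5, 11) = -8
S (Black): min(12, -17, 8) = -17
Q (White): max(-8, -17, 7) = 7
P (Black): min(7, -15, -1) = -15
Root (White): max(-3, 1, -15) = 1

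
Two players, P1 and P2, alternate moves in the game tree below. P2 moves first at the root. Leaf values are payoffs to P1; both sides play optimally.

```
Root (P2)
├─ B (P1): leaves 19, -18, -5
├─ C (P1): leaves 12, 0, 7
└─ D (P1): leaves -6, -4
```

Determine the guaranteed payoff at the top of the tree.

-4

B (P1): max(19, -18, -5) = 19
C (P1): max(12, 0, 7) = 12
D (P1): max(-6, -4) = -4
Root (P2): min(19, 12, -4) = -4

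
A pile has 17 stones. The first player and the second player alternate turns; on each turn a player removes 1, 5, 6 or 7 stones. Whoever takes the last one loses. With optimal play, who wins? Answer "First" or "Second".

Second

Mark each pile size as W (mover wins) or L (mover loses):
i:   0  1  2  3  4  5  6  7  8  9 10 11 12 13 14 15 16 17
     W  L  W  L  W  L  W  W  W  W  W  W  W  L  W  L  W  L
Position 17 is L, so the second player wins.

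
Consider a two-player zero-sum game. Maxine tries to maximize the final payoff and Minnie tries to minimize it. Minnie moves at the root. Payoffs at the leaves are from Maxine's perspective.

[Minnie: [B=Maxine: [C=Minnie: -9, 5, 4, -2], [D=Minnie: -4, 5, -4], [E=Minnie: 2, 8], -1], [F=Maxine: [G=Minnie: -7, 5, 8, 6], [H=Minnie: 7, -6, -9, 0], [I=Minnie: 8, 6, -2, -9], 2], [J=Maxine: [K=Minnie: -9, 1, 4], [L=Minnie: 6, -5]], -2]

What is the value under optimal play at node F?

G: min(-7, 5, 8, 6) = -7
H: min(7, -6, -9, 0) = -9
I: min(8, 6, -2, -9) = -9
F: max(-7, -9, -9, 2) = 2

2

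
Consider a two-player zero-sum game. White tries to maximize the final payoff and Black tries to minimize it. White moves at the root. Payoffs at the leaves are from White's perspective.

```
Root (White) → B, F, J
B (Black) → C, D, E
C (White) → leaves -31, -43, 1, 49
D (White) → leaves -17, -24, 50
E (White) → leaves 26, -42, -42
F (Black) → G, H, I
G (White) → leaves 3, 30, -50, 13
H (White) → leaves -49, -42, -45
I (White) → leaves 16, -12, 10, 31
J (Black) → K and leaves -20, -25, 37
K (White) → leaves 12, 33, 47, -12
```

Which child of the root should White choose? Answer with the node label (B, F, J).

B

C (White): max(-31, -43, 1, 49) = 49
D (White): max(-17, -24, 50) = 50
E (White): max(26, -42, -42) = 26
B (Black): min(49, 50, 26) = 26
G (White): max(3, 30, -50, 13) = 30
H (White): max(-49, -42, -45) = -42
I (White): max(16, -12, 10, 31) = 31
F (Black): min(30, -42, 31) = -42
K (White): max(12, 33, 47, -12) = 47
J (Black): min(47, -20, -25, 37) = -25
Root (White): max(26, -42, -25) = 26
White picks the child with the highest value: B (value 26).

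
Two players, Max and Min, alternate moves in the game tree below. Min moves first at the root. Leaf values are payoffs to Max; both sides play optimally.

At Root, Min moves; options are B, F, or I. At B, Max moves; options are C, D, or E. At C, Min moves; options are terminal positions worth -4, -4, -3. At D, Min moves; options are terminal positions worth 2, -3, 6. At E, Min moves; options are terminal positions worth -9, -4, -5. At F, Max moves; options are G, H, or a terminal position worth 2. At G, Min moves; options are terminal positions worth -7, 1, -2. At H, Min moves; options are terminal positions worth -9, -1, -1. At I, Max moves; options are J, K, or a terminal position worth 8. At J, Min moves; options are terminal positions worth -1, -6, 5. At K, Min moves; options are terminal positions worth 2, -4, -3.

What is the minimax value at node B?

C: min(-4, -4, -3) = -4
D: min(2, -3, 6) = -3
E: min(-9, -4, -5) = -9
B: max(-4, -3, -9) = -3

-3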